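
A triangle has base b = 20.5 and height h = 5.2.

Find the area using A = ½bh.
A = ½·b·h = ½·20.5·5.2 = ½·106.6 = 53.3

Area = 53.3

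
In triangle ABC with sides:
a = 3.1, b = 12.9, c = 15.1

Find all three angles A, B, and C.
Law of cosines for each angle (a² = 9.61, b² = 166.41, c² = 228.01):
cos(A) = (b² + c² − a²)/(2bc) = (166.41 + 228.01 − 9.61)/(2·12.9·15.1) = 384.81/389.58 ≈ 0.987756  ⇒  A ≈ 8.97517°
cos(B) = (a² + c² − b²)/(2ac) = (9.61 + 228.01 − 166.41)/(2·3.1·15.1) = 71.21/93.62 ≈ 0.760628  ⇒  B ≈ 40.4804°
cos(C) = (a² + b² − c²)/(2ab) = (9.61 + 166.41 − 228.01)/(2·3.1·12.9) = -51.99/79.98 ≈ -0.650038  ⇒  C ≈ 130.544°
Check: A + B + C ≈ 180°

A = 8.975°, B = 40.48°, C = 130.5°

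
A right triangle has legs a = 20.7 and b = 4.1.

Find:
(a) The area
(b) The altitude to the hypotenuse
(a) The legs are perpendicular, so Area = ½·a·b = ½·20.7·4.1 = ½·84.87 = 42.435
(b) Hypotenuse c = √(a² + b²) = √(428.49 + 16.81) = √445.3 ≈ 21.1021
    Area = ½·c·h_c  ⇒  h_c = 2·Area/c = 84.87/21.1021 ≈ 4.02187

Area = 42.435, h_c = 4.022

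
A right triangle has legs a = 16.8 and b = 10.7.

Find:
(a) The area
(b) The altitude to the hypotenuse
(a) The legs are perpendicular, so Area = ½·a·b = ½·16.8·10.7 = ½·179.76 = 89.88
(b) Hypotenuse c = √(a² + b²) = √(282.24 + 114.49) = √396.73 ≈ 19.9181
    Area = ½·c·h_c  ⇒  h_c = 2·Area/c = 179.76/19.9181 ≈ 9.02497

Area = 89.88, h_c = 9.025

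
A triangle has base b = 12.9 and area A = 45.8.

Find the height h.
A = ½·b·h  ⇒  h = 2A/b = 2·45.8/12.9 = 91.6/12.9 ≈ 7.10078

h = 7.101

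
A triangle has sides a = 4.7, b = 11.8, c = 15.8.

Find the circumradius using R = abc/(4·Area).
First find the area with Heron's formula.
s = (4.7 + 11.8 + 15.8)/2 = 16.15
Area = √(s(s−a)(s−b)(s−c)) = √(16.15·11.45·4.35·0.35) ≈ √281.537 ≈ 16.7791
abc = 4.7·11.8·15.8 = 876.268
R = abc/(4·Area) ≈ 876.268/(4·16.7791) = 876.268/67.1162 ≈ 13.056

R = 13.06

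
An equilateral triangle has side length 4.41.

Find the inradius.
r = Area/s with s the semi-perimeter.
Area = (√3/4)·4.41² = (√3/4)·19.4481 ≈ 0.433013·19.4481 ≈ 8.42127
s = 3·4.41/2 = 6.615
r ≈ 8.42127/6.615 ≈ 1.27306
(Equivalently r = side/(2√3) = 4.41/3.4641 ≈ 1.27306.)

r = 1.273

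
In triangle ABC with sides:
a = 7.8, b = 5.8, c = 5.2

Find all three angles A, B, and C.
Law of cosines for each angle (a² = 60.84, b² = 33.64, c² = 27.04):
cos(A) = (b² + c² − a²)/(2bc) = (33.64 + 27.04 − 60.84)/(2·5.8·5.2) = -0.16/60.32 ≈ -0.00265252  ⇒  A ≈ 90.152°
cos(B) = (a² + c² − b²)/(2ac) = (60.84 + 27.04 − 33.64)/(2·7.8·5.2) = 54.24/81.12 ≈ 0.668639  ⇒  B ≈ 48.0379°
cos(C) = (a² + b² − c²)/(2ab) = (60.84 + 33.64 − 27.04)/(2·7.8·5.8) = 67.44/90.48 ≈ 0.745358  ⇒  C ≈ 41.8101°
Check: A + B + C ≈ 180°

A = 90.15°, B = 48.04°, C = 41.81°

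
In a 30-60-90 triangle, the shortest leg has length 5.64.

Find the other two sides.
In a 30-60-90 triangle the sides are in ratio 1 : √3 : 2 (short leg : long leg : hypotenuse).
Long leg = 5.64·√3 ≈ 5.64·1.73205 ≈ 9.76877
Hypotenuse = 2·5.64 = 11.28

Long leg = 5.64√3 = 9.769, Hypotenuse = 11.28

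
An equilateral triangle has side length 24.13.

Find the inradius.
r = Area/s with s the semi-perimeter.
Area = (√3/4)·24.13² = (√3/4)·582.2569 ≈ 0.433013·582.2569 ≈ 252.125
s = 3·24.13/2 = 36.195
r ≈ 252.125/36.195 ≈ 6.96573
(Equivalently r = side/(2√3) = 24.13/3.4641 ≈ 6.96573.)

r = 6.966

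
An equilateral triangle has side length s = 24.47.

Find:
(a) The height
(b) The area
(a) The height splits the triangle into two 30-60-90 halves: h = s·√3/2 = 24.47·1.73205/2 ≈ 42.3833/2 ≈ 21.1916
(b) Area = (√3/4)·s² = (√3/4)·24.47² = (√3/4)·598.7809 ≈ 0.433013·598.7809 ≈ 259.28

Height = 21.19, Area = 259.3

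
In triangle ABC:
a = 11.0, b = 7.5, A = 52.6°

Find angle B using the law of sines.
a/sin(A) = b/sin(B)  ⇒  sin(B) = b·sin(A)/a = 7.5·sin(52.6°)/11.0
sin(52.6°) ≈ 0.794415
sin(B) ≈ 7.5·0.794415/11.0 ≈ 5.95811/11.0 ≈ 0.541646
B = arcsin(0.541646) ≈ 32.7958°
(Since b ≤ a we need B ≤ A, so the obtuse alternative 180° − 32.7958° ≈ 147.204° is rejected.)

B = 32.8°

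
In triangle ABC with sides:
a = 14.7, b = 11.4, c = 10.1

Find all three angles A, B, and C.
Law of cosines for each angle (a² = 216.09, b² = 129.96, c² = 102.01):
cos(A) = (b² + c² − a²)/(2bc) = (129.96 + 102.01 − 216.09)/(2·11.4·10.1) = 15.88/230.28 ≈ 0.0689595  ⇒  A ≈ 86.0458°
cos(B) = (a² + c² − b²)/(2ac) = (216.09 + 102.01 − 129.96)/(2·14.7·10.1) = 188.14/296.94 ≈ 0.633596  ⇒  B ≈ 50.6841°
cos(C) = (a² + b² − c²)/(2ab) = (216.09 + 129.96 − 102.01)/(2·14.7·11.4) = 244.04/335.16 ≈ 0.72813  ⇒  C ≈ 43.2702°
Check: A + B + C ≈ 180°

A = 86.05°, B = 50.68°, C = 43.27°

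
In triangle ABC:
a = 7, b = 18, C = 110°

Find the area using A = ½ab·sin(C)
A = ½·a·b·sin(C) = ½·7·18·sin(110°)
sin(110°) ≈ 0.939693
A ≈ ½·126·0.939693 = 63·0.939693 ≈ 59.2006

Area = 59.2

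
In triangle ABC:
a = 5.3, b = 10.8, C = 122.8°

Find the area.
Two sides and the included angle (SAS): A = ½·a·b·sin(C) = ½·5.3·10.8·sin(122.8°)
sin(122.8°) ≈ 0.840567
A ≈ ½·57.24·0.840567 = 28.62·0.840567 ≈ 24.057

Area = 24.06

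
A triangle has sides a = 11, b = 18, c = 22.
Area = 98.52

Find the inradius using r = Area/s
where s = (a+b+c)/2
s = (11 + 18 + 22)/2 = 51/2 = 25.5
r = Area/s = 98.52/25.5 ≈ 3.86353

r = 3.864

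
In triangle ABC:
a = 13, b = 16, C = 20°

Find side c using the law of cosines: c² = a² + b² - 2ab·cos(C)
c² = 13² + 16² − 2·13·16·cos(20°)
cos(20°) ≈ 0.939693
c² ≈ 169 + 256 − 416·(0.939693) ≈ 425 − 390.912 ≈ 34.0879
c ≈ √34.0879 ≈ 5.83848

c = 5.838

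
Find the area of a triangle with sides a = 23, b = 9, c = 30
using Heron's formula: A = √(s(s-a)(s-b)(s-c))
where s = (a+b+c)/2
s = (23 + 9 + 30)/2 = 62/2 = 31
s − a = 8, s − b = 22, s − c = 1
s(s−a)(s−b)(s−c) = 31·8·22·1 = 5456
Area = √5456 ≈ 73.8647

s = 31.0, Area = 73.86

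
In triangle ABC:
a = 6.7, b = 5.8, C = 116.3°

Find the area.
Two sides and the included angle (SAS): A = ½·a·b·sin(C) = ½·6.7·5.8·sin(116.3°)
sin(116.3°) ≈ 0.896486
A ≈ ½·38.86·0.896486 = 19.43·0.896486 ≈ 17.4187

Area = 17.42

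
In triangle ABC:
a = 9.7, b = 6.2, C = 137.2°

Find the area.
Two sides and the included angle (SAS): A = ½·a·b·sin(C) = ½·9.7·6.2·sin(137.2°)
sin(137.2°) ≈ 0.679441
A ≈ ½·60.14·0.679441 = 30.07·0.679441 ≈ 20.4308

Area = 20.43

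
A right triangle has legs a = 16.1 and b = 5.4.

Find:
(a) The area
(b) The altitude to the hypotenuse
(a) The legs are perpendicular, so Area = ½·a·b = ½·16.1·5.4 = ½·86.94 = 43.47
(b) Hypotenuse c = √(a² + b²) = √(259.21 + 29.16) = √288.37 ≈ 16.9815
    Area = ½·c·h_c  ⇒  h_c = 2·Area/c = 86.94/16.9815 ≈ 5.1197

Area = 43.47, h_c = 5.12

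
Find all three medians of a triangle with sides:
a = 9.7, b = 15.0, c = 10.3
Median formula: m_a = ½√(2b² + 2c² − a²) (and cyclically). a² = 94.09, b² = 225, c² = 106.09.
m_a = ½√(2·225 + 2·106.09 − 94.09) = ½√568.09 ≈ ½·23.8346 ≈ 11.9173
m_b = ½√(2·94.09 + 2·106.09 − 225) = ½√175.36 ≈ ½·13.2424 ≈ 6.62118
m_c = ½√(2·94.09 + 2·225 − 106.09) = ½√532.09 ≈ ½·23.0671 ≈ 11.5335

m_a = 11.92, m_b = 6.621, m_c = 11.53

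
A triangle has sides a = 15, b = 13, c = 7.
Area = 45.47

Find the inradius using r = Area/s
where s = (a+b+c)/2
s = (15 + 13 + 7)/2 = 35/2 = 17.5
r = Area/s = 45.47/17.5 ≈ 2.59829

r = 2.598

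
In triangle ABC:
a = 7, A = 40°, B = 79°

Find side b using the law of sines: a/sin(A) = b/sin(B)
a/sin(A) = b/sin(B)  ⇒  b = a·sin(B)/sin(A) = 7·sin(79°)/sin(40°)
sin(79°) ≈ 0.981627, sin(40°) ≈ 0.642788
b ≈ 7·0.981627/0.642788 ≈ 6.87139/0.642788 ≈ 10.69

b = 10.69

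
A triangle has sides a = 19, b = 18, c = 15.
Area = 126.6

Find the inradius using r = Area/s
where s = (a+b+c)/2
s = (19 + 18 + 15)/2 = 52/2 = 26
r = Area/s = 126.6/26 ≈ 4.86923

r = 4.869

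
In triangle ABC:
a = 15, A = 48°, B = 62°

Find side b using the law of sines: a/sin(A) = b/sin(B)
a/sin(A) = b/sin(B)  ⇒  b = a·sin(B)/sin(A) = 15·sin(62°)/sin(48°)
sin(62°) ≈ 0.882948, sin(48°) ≈ 0.743145
b ≈ 15·0.882948/0.743145 ≈ 13.2442/0.743145 ≈ 17.8218

b = 17.82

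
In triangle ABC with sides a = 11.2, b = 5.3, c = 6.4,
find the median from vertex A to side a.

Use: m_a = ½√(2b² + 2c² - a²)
m_a = ½√(2·5.3² + 2·6.4² − 11.2²) = ½√(2·28.09 + 2·40.96 − 125.44) = ½√(56.18 + 81.92 − 125.44) = ½√12.66
√12.66 ≈ 3.55809, so m_a ≈ 1.77904

m_a = 1.779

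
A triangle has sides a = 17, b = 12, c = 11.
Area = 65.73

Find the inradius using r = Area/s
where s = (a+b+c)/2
s = (17 + 12 + 11)/2 = 40/2 = 20
r = Area/s = 65.73/20 ≈ 3.2865

r = 3.287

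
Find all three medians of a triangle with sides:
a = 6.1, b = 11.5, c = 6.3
Median formula: m_a = ½√(2b² + 2c² − a²) (and cyclically). a² = 37.21, b² = 132.25, c² = 39.69.
m_a = ½√(2·132.25 + 2·39.69 − 37.21) = ½√306.67 ≈ ½·17.512 ≈ 8.756
m_b = ½√(2·37.21 + 2·39.69 − 132.25) = ½√21.55 ≈ ½·4.6422 ≈ 2.3211
m_c = ½√(2·37.21 + 2·132.25 − 39.69) = ½√299.23 ≈ ½·17.2983 ≈ 8.64913

m_a = 8.756, m_b = 2.321, m_c = 8.649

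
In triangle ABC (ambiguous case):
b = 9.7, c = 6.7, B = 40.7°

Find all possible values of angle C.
b/sin(B) = c/sin(C)  ⇒  sin(C) = c·sin(B)/b = 6.7·sin(40.7°)/9.7
sin(40.7°) ≈ 0.652098
sin(C) ≈ 6.7·0.652098/9.7 ≈ 4.36906/9.7 ≈ 0.450418
Candidate 1: C₁ = arcsin(0.450418) ≈ 26.7705°  →  A = 180° − 40.7° − 26.7705° ≈ 112.529° > 0, valid
Candidate 2: C₂ = 180° − C₁ ≈ 153.229°  →  A = 180° − 40.7° − 153.229° ≈ -13.9295° ≤ 0, not a valid triangle

C = 26.77° (one solution)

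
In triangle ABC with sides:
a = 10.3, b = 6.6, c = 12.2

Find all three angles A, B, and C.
Law of cosines for each angle (a² = 106.09, b² = 43.56, c² = 148.84):
cos(A) = (b² + c² − a²)/(2bc) = (43.56 + 148.84 − 106.09)/(2·6.6·12.2) = 86.31/161.04 ≈ 0.535954  ⇒  A ≈ 57.5914°
cos(B) = (a² + c² − b²)/(2ac) = (106.09 + 148.84 − 43.56)/(2·10.3·12.2) = 211.37/251.32 ≈ 0.841039  ⇒  B ≈ 32.75°
cos(C) = (a² + b² − c²)/(2ab) = (106.09 + 43.56 − 148.84)/(2·10.3·6.6) = 0.81/135.96 ≈ 0.00595763  ⇒  C ≈ 89.6587°
Check: A + B + C ≈ 180°

A = 57.59°, B = 32.75°, C = 89.66°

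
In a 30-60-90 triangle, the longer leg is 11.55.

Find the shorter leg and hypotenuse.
In a 30-60-90 triangle the sides are in ratio 1 : √3 : 2, so short leg = long leg/√3 and hypotenuse = 2·(short leg).
Short leg = 11.55/√3 ≈ 11.55/1.73205 ≈ 6.6684
Hypotenuse = 2·6.6684 ≈ 13.3368

Short leg = 6.668, Hypotenuse = 13.34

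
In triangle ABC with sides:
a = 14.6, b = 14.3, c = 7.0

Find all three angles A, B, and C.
Law of cosines for each angle (a² = 213.16, b² = 204.49, c² = 49):
cos(A) = (b² + c² − a²)/(2bc) = (204.49 + 49 − 213.16)/(2·14.3·7.0) = 40.33/200.2 ≈ 0.201449  ⇒  A ≈ 78.3783°
cos(B) = (a² + c² − b²)/(2ac) = (213.16 + 49 − 204.49)/(2·14.6·7.0) = 57.67/204.4 ≈ 0.282143  ⇒  B ≈ 73.6119°
cos(C) = (a² + b² − c²)/(2ab) = (213.16 + 204.49 − 49)/(2·14.6·14.3) = 368.65/417.56 ≈ 0.882867  ⇒  C ≈ 28.0098°
Check: A + B + C ≈ 180°

A = 78.38°, B = 73.61°, C = 28.01°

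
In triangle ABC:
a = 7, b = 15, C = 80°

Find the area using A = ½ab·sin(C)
A = ½·a·b·sin(C) = ½·7·15·sin(80°)
sin(80°) ≈ 0.984808
A ≈ ½·105·0.984808 = 52.5·0.984808 ≈ 51.7024

Area = 51.7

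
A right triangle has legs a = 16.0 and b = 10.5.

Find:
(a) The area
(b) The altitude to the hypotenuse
(a) The legs are perpendicular, so Area = ½·a·b = ½·16.0·10.5 = ½·168 = 84
(b) Hypotenuse c = √(a² + b²) = √(256 + 110.25) = √366.25 ≈ 19.1377
    Area = ½·c·h_c  ⇒  h_c = 2·Area/c = 168/19.1377 ≈ 8.7785

Area = 84, h_c = 8.779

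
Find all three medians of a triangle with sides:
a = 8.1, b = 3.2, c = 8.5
Median formula: m_a = ½√(2b² + 2c² − a²) (and cyclically). a² = 65.61, b² = 10.24, c² = 72.25.
m_a = ½√(2·10.24 + 2·72.25 − 65.61) = ½√99.37 ≈ ½·9.96845 ≈ 4.98423
m_b = ½√(2·65.61 + 2·72.25 − 10.24) = ½√265.48 ≈ ½·16.2936 ≈ 8.14678
m_c = ½√(2·65.61 + 2·10.24 − 72.25) = ½√79.45 ≈ ½·8.91347 ≈ 4.45674

m_a = 4.984, m_b = 8.147, m_c = 4.457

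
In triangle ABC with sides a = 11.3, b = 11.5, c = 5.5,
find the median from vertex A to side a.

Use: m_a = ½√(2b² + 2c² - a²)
m_a = ½√(2·11.5² + 2·5.5² − 11.3²) = ½√(2·132.25 + 2·30.25 − 127.69) = ½√(264.5 + 60.5 − 127.69) = ½√197.31
√197.31 ≈ 14.0467, so m_a ≈ 7.02335

m_a = 7.023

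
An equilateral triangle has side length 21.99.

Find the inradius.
r = Area/s with s the semi-perimeter.
Area = (√3/4)·21.99² = (√3/4)·483.5601 ≈ 0.433013·483.5601 ≈ 209.388
s = 3·21.99/2 = 32.985
r ≈ 209.388/32.985 ≈ 6.34797
(Equivalently r = side/(2√3) = 21.99/3.4641 ≈ 6.34797.)

r = 6.348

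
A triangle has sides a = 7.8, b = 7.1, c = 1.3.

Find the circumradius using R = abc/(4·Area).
First find the area with Heron's formula.
s = (7.8 + 7.1 + 1.3)/2 = 8.1
Area = √(s(s−a)(s−b)(s−c)) = √(8.1·0.3·1·6.8) ≈ √16.524 ≈ 4.06497
abc = 7.8·7.1·1.3 = 71.994
R = abc/(4·Area) ≈ 71.994/(4·4.06497) = 71.994/16.2599 ≈ 4.42771

R = 4.428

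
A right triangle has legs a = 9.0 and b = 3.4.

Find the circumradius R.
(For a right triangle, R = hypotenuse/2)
Hypotenuse c = √(a² + b²) = √(81 + 11.56) = √92.56 ≈ 9.62081
R = c/2 ≈ 9.62081/2 ≈ 4.81041

R = 4.81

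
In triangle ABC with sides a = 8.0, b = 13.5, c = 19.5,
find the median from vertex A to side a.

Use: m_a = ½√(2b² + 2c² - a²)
m_a = ½√(2·13.5² + 2·19.5² − 8.0²) = ½√(2·182.25 + 2·380.25 − 64) = ½√(364.5 + 760.5 − 64) = ½√1061
√1061 ≈ 32.573, so m_a ≈ 16.2865

m_a = 16.29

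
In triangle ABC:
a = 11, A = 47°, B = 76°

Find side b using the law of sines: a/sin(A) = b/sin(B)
a/sin(A) = b/sin(B)  ⇒  b = a·sin(B)/sin(A) = 11·sin(76°)/sin(47°)
sin(76°) ≈ 0.970296, sin(47°) ≈ 0.731354
b ≈ 11·0.970296/0.731354 ≈ 10.6733/0.731354 ≈ 14.5938

b = 14.59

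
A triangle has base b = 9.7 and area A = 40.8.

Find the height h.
A = ½·b·h  ⇒  h = 2A/b = 2·40.8/9.7 = 81.6/9.7 ≈ 8.41237

h = 8.412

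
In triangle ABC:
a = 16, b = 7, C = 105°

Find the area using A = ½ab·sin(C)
A = ½·a·b·sin(C) = ½·16·7·sin(105°)
sin(105°) ≈ 0.965926
A ≈ ½·112·0.965926 = 56·0.965926 ≈ 54.0918

Area = 54.09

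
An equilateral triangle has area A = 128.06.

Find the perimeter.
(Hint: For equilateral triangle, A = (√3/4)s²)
A = (√3/4)s²  ⇒  s² = 4A/√3 = 4·128.06/√3 = 512.24/1.73205 ≈ 295.742
s ≈ √295.742 ≈ 17.1971
Perimeter = 3s ≈ 3·17.1971 ≈ 51.5914

Perimeter = 51.59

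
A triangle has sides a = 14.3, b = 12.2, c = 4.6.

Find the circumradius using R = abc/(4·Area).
First find the area with Heron's formula.
s = (14.3 + 12.2 + 4.6)/2 = 15.55
Area = √(s(s−a)(s−b)(s−c)) = √(15.55·1.25·3.35·10.95) ≈ √713.016 ≈ 26.7024
abc = 14.3·12.2·4.6 = 802.516
R = abc/(4·Area) ≈ 802.516/(4·26.7024) = 802.516/106.809 ≈ 7.51353

R = 7.514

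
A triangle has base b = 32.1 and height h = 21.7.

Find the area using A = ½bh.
A = ½·b·h = ½·32.1·21.7 = ½·696.57 = 348.285

Area = 348.285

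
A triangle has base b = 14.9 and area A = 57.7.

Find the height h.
A = ½·b·h  ⇒  h = 2A/b = 2·57.7/14.9 = 115.4/14.9 ≈ 7.74497

h = 7.745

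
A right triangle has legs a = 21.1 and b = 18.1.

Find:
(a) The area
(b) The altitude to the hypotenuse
(a) The legs are perpendicular, so Area = ½·a·b = ½·21.1·18.1 = ½·381.91 = 190.955
(b) Hypotenuse c = √(a² + b²) = √(445.21 + 327.61) = √772.82 ≈ 27.7996
    Area = ½·c·h_c  ⇒  h_c = 2·Area/c = 381.91/27.7996 ≈ 13.7379

Area = 190.955, h_c = 13.74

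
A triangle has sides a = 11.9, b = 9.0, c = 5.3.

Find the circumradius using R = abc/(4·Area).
First find the area with Heron's formula.
s = (11.9 + 9.0 + 5.3)/2 = 13.1
Area = √(s(s−a)(s−b)(s−c)) = √(13.1·1.2·4.1·7.8) ≈ √502.726 ≈ 22.4215
abc = 11.9·9.0·5.3 = 567.63
R = abc/(4·Area) ≈ 567.63/(4·22.4215) = 567.63/89.6862 ≈ 6.32907

R = 6.329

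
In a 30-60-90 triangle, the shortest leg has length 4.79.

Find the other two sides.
In a 30-60-90 triangle the sides are in ratio 1 : √3 : 2 (short leg : long leg : hypotenuse).
Long leg = 4.79·√3 ≈ 4.79·1.73205 ≈ 8.29652
Hypotenuse = 2·4.79 = 9.58

Long leg = 4.79√3 = 8.297, Hypotenuse = 9.58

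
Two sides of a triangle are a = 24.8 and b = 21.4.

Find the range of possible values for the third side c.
Triangle inequality: |a − b| < c < a + b
|a − b| = |24.8 − 21.4| = 3.4
a + b = 24.8 + 21.4 = 46.2

3.4 < c < 46.2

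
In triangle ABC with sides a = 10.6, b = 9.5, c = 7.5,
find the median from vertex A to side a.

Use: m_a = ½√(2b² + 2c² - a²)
m_a = ½√(2·9.5² + 2·7.5² − 10.6²) = ½√(2·90.25 + 2·56.25 − 112.36) = ½√(180.5 + 112.5 − 112.36) = ½√180.64
√180.64 ≈ 13.4402, so m_a ≈ 6.72012

m_a = 6.72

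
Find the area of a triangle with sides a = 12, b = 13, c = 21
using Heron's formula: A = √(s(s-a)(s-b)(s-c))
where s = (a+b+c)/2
s = (12 + 13 + 21)/2 = 46/2 = 23
s − a = 11, s − b = 10, s − c = 2
s(s−a)(s−b)(s−c) = 23·11·10·2 = 5060
Area = √5060 ≈ 71.1337

s = 23.0, Area = 71.13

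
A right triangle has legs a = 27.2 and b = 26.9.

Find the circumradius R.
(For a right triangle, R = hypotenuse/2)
Hypotenuse c = √(a² + b²) = √(739.84 + 723.61) = √1463.45 ≈ 38.2551
R = c/2 ≈ 38.2551/2 ≈ 19.1275

R = 19.13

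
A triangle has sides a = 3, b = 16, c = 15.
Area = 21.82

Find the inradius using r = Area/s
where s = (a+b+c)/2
s = (3 + 16 + 15)/2 = 34/2 = 17
r = Area/s = 21.82/17 ≈ 1.28353

r = 1.284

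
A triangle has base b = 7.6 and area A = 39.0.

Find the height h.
A = ½·b·h  ⇒  h = 2A/b = 2·39.0/7.6 = 78/7.6 ≈ 10.2632

h = 10.26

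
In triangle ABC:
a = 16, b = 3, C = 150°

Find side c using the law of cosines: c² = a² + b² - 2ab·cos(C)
c² = 16² + 3² − 2·16·3·cos(150°)
cos(150°) ≈ -0.866025
c² ≈ 256 + 9 − 96·(-0.866025) ≈ 265 + 83.1384 ≈ 348.138
c ≈ √348.138 ≈ 18.6585

c = 18.66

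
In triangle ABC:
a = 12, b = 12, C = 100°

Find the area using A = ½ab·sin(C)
A = ½·a·b·sin(C) = ½·12·12·sin(100°)
sin(100°) ≈ 0.984808
A ≈ ½·144·0.984808 = 72·0.984808 ≈ 70.9062

Area = 70.91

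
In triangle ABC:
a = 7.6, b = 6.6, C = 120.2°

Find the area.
Two sides and the included angle (SAS): A = ½·a·b·sin(C) = ½·7.6·6.6·sin(120.2°)
sin(120.2°) ≈ 0.864275
A ≈ ½·50.16·0.864275 = 25.08·0.864275 ≈ 21.676

Area = 21.68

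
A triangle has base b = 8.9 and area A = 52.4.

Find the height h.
A = ½·b·h  ⇒  h = 2A/b = 2·52.4/8.9 = 104.8/8.9 ≈ 11.7753

h = 11.78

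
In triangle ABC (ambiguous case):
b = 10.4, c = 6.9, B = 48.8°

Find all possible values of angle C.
b/sin(B) = c/sin(C)  ⇒  sin(C) = c·sin(B)/b = 6.9·sin(48.8°)/10.4
sin(48.8°) ≈ 0.752415
sin(C) ≈ 6.9·0.752415/10.4 ≈ 5.19166/10.4 ≈ 0.499198
Candidate 1: C₁ = arcsin(0.499198) ≈ 29.947°  →  A = 180° − 48.8° − 29.947° ≈ 101.253° > 0, valid
Candidate 2: C₂ = 180° − C₁ ≈ 150.053°  →  A = 180° − 48.8° − 150.053° ≈ -18.853° ≤ 0, not a valid triangle

C = 29.95° (one solution)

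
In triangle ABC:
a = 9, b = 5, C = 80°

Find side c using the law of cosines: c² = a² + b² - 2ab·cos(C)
c² = 9² + 5² − 2·9·5·cos(80°)
cos(80°) ≈ 0.173648
c² ≈ 81 + 25 − 90·(0.173648) ≈ 106 − 15.6283 ≈ 90.3717
c ≈ √90.3717 ≈ 9.5064

c = 9.506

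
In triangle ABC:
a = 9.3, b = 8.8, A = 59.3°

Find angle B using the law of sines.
a/sin(A) = b/sin(B)  ⇒  sin(B) = b·sin(A)/a = 8.8·sin(59.3°)/9.3
sin(59.3°) ≈ 0.859852
sin(B) ≈ 8.8·0.859852/9.3 ≈ 7.5667/9.3 ≈ 0.813624
B = arcsin(0.813624) ≈ 54.4515°
(Since b ≤ a we need B ≤ A, so the obtuse alternative 180° − 54.4515° ≈ 125.549° is rejected.)

B = 54.45°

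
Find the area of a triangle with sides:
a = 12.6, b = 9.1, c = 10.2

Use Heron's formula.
s = (12.6 + 9.1 + 10.2)/2 = 31.9/2 = 15.95
s − a = 3.35, s − b = 6.85, s − c = 5.75
s(s−a)(s−b)(s−c) = 15.95·3.35·6.85·5.75 ≈ 2104.57
Area = √2104.57 ≈ 45.8756

Area = 45.88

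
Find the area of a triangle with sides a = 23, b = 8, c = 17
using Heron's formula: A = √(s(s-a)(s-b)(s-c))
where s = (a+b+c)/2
s = (23 + 8 + 17)/2 = 48/2 = 24
s − a = 1, s − b = 16, s − c = 7
s(s−a)(s−b)(s−c) = 24·1·16·7 = 2688
Area = √2688 ≈ 51.8459

s = 24.0, Area = 51.85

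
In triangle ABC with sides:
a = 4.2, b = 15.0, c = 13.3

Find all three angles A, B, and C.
Law of cosines for each angle (a² = 17.64, b² = 225, c² = 176.89):
cos(A) = (b² + c² − a²)/(2bc) = (225 + 176.89 − 17.64)/(2·15.0·13.3) = 384.25/399 ≈ 0.963033  ⇒  A ≈ 15.6277°
cos(B) = (a² + c² − b²)/(2ac) = (17.64 + 176.89 − 225)/(2·4.2·13.3) = -30.47/111.72 ≈ -0.272735  ⇒  B ≈ 105.827°
cos(C) = (a² + b² − c²)/(2ab) = (17.64 + 225 − 176.89)/(2·4.2·15.0) = 65.75/126 ≈ 0.521825  ⇒  C ≈ 58.5452°
Check: A + B + C ≈ 180°

A = 15.63°, B = 105.8°, C = 58.55°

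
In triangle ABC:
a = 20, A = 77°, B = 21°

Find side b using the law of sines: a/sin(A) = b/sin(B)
a/sin(A) = b/sin(B)  ⇒  b = a·sin(B)/sin(A) = 20·sin(21°)/sin(77°)
sin(21°) ≈ 0.358368, sin(77°) ≈ 0.97437
b ≈ 20·0.358368/0.97437 ≈ 7.16736/0.97437 ≈ 7.35589

b = 7.356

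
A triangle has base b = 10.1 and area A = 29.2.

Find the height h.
A = ½·b·h  ⇒  h = 2A/b = 2·29.2/10.1 = 58.4/10.1 ≈ 5.78218

h = 5.782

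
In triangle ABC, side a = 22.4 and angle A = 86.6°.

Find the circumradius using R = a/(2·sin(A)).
R = a/(2·sin(A)) = 22.4/(2·sin(86.6°))
sin(86.6°) ≈ 0.99824
R ≈ 22.4/(2·0.99824) = 22.4/1.99648 ≈ 11.2197

R = 11.22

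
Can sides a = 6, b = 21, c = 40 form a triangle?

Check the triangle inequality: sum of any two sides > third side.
a + b vs c: 6 + 21 = 27 ≤ 40  ✗
a + c vs b: 6 + 40 = 46 > 21  ✓
b + c vs a: 21 + 40 = 61 > 6  ✓

No: 6 + 21 = 27 is not > 40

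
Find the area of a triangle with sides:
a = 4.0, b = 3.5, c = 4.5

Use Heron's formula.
s = (4.0 + 3.5 + 4.5)/2 = 12/2 = 6
s − a = 2, s − b = 2.5, s − c = 1.5
s(s−a)(s−b)(s−c) = 6·2·2.5·1.5 ≈ 45
Area = √45 ≈ 6.7082

Area = 6.708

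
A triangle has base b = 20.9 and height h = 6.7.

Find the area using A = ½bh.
A = ½·b·h = ½·20.9·6.7 = ½·140.03 = 70.015

Area = 70.015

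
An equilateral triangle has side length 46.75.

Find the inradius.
r = Area/s with s the semi-perimeter.
Area = (√3/4)·46.75² = (√3/4)·2185.5625 ≈ 0.433013·2185.5625 ≈ 946.376
s = 3·46.75/2 = 70.125
r ≈ 946.376/70.125 ≈ 13.4956
(Equivalently r = side/(2√3) = 46.75/3.4641 ≈ 13.4956.)

r = 13.5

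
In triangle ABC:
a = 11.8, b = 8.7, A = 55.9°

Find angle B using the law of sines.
a/sin(A) = b/sin(B)  ⇒  sin(B) = b·sin(A)/a = 8.7·sin(55.9°)/11.8
sin(55.9°) ≈ 0.82806
sin(B) ≈ 8.7·0.82806/11.8 ≈ 7.20412/11.8 ≈ 0.610519
B = arcsin(0.610519) ≈ 37.627°
(Since b ≤ a we need B ≤ A, so the obtuse alternative 180° − 37.627° ≈ 142.373° is rejected.)

B = 37.63°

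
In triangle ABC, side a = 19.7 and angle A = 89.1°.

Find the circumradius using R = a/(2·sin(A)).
R = a/(2·sin(A)) = 19.7/(2·sin(89.1°))
sin(89.1°) ≈ 0.999877
R ≈ 19.7/(2·0.999877) = 19.7/1.99975 ≈ 9.85122

R = 9.851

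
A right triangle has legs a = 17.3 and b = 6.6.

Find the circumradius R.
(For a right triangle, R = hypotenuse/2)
Hypotenuse c = √(a² + b²) = √(299.29 + 43.56) = √342.85 ≈ 18.5162
R = c/2 ≈ 18.5162/2 ≈ 9.2581

R = 9.258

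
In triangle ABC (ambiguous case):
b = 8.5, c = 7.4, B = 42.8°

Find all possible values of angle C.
b/sin(B) = c/sin(C)  ⇒  sin(C) = c·sin(B)/b = 7.4·sin(42.8°)/8.5
sin(42.8°) ≈ 0.679441
sin(C) ≈ 7.4·0.679441/8.5 ≈ 5.02787/8.5 ≈ 0.591514
Candidate 1: C₁ = arcsin(0.591514) ≈ 36.2645°  →  A = 180° − 42.8° − 36.2645° ≈ 100.936° > 0, valid
Candidate 2: C₂ = 180° − C₁ ≈ 143.736°  →  A = 180° − 42.8° − 143.736° ≈ -6.5355° ≤ 0, not a valid triangle

C = 36.26° (one solution)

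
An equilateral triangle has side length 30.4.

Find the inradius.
r = Area/s with s the semi-perimeter.
Area = (√3/4)·30.4² = (√3/4)·924.16 ≈ 0.433013·924.16 ≈ 400.173
s = 3·30.4/2 = 45.6
r ≈ 400.173/45.6 ≈ 8.77572
(Equivalently r = side/(2√3) = 30.4/3.4641 ≈ 8.77572.)

r = 8.776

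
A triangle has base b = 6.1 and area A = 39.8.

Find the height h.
A = ½·b·h  ⇒  h = 2A/b = 2·39.8/6.1 = 79.6/6.1 ≈ 13.0492

h = 13.05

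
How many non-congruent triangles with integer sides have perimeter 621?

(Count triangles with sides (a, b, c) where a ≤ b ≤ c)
Let a ≤ b ≤ c with a + b + c = 621. The only binding inequality is a + b > c, i.e. 621 − c > c, so c < 621/2; and c ≥ 621/3 since c is the largest side.
So 207 ≤ c ≤ 310. For each c, b runs from ⌈(621 − c)/2⌉ up to c (then a = 621 − b − c satisfies 1 ≤ a ≤ b automatically), giving c − ⌈(621 − c)/2⌉ + 1 choices.
Summing over c: 1 + 2 + 4 + 5 + … + 154 + 155  (104 terms, c = 207, …, 310) = 8112
Check (closed form: nearest integer to p²/48 for even p, (p+3)²/48 for odd p): (621+3)²/48 = 624²/48 = 389376/48 ≈ 8112.00 → 8112

8112 triangles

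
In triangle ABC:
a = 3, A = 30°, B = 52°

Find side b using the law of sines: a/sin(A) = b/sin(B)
a/sin(A) = b/sin(B)  ⇒  b = a·sin(B)/sin(A) = 3·sin(52°)/sin(30°)
sin(52°) ≈ 0.788011, sin(30°) ≈ 0.5
b ≈ 3·0.788011/0.5 ≈ 2.36403/0.5 ≈ 4.72806

b = 4.728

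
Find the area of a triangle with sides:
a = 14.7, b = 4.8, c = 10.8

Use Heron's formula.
s = (14.7 + 4.8 + 10.8)/2 = 30.3/2 = 15.15
s − a = 0.45, s − b = 10.35, s − c = 4.35
s(s−a)(s−b)(s−c) = 15.15·0.45·10.35·4.35 ≈ 306.941
Area = √306.941 ≈ 17.5197

Area = 17.52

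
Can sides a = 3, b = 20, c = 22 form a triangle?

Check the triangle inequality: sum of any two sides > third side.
a + b vs c: 3 + 20 = 23 > 22  ✓
a + c vs b: 3 + 22 = 25 > 20  ✓
b + c vs a: 20 + 22 = 42 > 3  ✓

Yes, triangle inequality satisfied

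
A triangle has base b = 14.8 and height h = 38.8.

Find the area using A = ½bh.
A = ½·b·h = ½·14.8·38.8 = ½·574.24 = 287.12

Area = 287.12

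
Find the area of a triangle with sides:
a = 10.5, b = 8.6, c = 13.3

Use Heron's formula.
s = (10.5 + 8.6 + 13.3)/2 = 32.4/2 = 16.2
s − a = 5.7, s − b = 7.6, s − c = 2.9
s(s−a)(s−b)(s−c) = 16.2·5.7·7.6·2.9 ≈ 2035.17
Area = √2035.17 ≈ 45.1129

Area = 45.11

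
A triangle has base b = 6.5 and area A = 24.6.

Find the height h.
A = ½·b·h  ⇒  h = 2A/b = 2·24.6/6.5 = 49.2/6.5 ≈ 7.56923

h = 7.569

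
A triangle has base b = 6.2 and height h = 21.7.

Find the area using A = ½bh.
A = ½·b·h = ½·6.2·21.7 = ½·134.54 = 67.27

Area = 67.27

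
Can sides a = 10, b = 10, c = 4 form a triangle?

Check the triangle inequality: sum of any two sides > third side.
a + b vs c: 10 + 10 = 20 > 4  ✓
a + c vs b: 10 + 4 = 14 > 10  ✓
b + c vs a: 10 + 4 = 14 > 10  ✓

Yes, triangle inequality satisfied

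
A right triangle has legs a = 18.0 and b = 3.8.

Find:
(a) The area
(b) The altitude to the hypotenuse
(a) The legs are perpendicular, so Area = ½·a·b = ½·18.0·3.8 = ½·68.4 = 34.2
(b) Hypotenuse c = √(a² + b²) = √(324 + 14.44) = √338.44 ≈ 18.3967
    Area = ½·c·h_c  ⇒  h_c = 2·Area/c = 68.4/18.3967 ≈ 3.71805

Area = 34.2, h_c = 3.718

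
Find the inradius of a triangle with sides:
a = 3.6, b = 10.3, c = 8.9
r = Area/s where s is the semi-perimeter.
s = (3.6 + 10.3 + 8.9)/2 = 22.8/2 = 11.4
Area = √(s(s−a)(s−b)(s−c)) = √(11.4·7.8·1.1·2.5) ≈ √244.53 ≈ 15.6375
r ≈ 15.6375/11.4 ≈ 1.37171

r = 1.372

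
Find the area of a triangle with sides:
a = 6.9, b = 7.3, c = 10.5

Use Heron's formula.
s = (6.9 + 7.3 + 10.5)/2 = 24.7/2 = 12.35
s − a = 5.45, s − b = 5.05, s − c = 1.85
s(s−a)(s−b)(s−c) = 12.35·5.45·5.05·1.85 ≈ 628.82
Area = √628.82 ≈ 25.0763

Area = 25.08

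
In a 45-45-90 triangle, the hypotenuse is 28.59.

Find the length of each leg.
In a 45-45-90 triangle hypotenuse = leg·√2, so leg = hypotenuse/√2.
Leg = 28.59/√2 ≈ 28.59/1.41421 ≈ 20.2162

Each leg = 20.22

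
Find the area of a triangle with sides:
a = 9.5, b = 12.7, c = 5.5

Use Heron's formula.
s = (9.5 + 12.7 + 5.5)/2 = 27.7/2 = 13.85
s − a = 4.35, s − b = 1.15, s − c = 8.35
s(s−a)(s−b)(s−c) = 13.85·4.35·1.15·8.35 ≈ 578.527
Area = √578.527 ≈ 24.0526

Area = 24.05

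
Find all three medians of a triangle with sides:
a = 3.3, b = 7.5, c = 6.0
Median formula: m_a = ½√(2b² + 2c² − a²) (and cyclically). a² = 10.89, b² = 56.25, c² = 36.
m_a = ½√(2·56.25 + 2·36 − 10.89) = ½√173.61 ≈ ½·13.1761 ≈ 6.58806
m_b = ½√(2·10.89 + 2·36 − 56.25) = ½√37.53 ≈ ½·6.12617 ≈ 3.06309
m_c = ½√(2·10.89 + 2·56.25 − 36) = ½√98.28 ≈ ½·9.91363 ≈ 4.95681

m_a = 6.588, m_b = 3.063, m_c = 4.957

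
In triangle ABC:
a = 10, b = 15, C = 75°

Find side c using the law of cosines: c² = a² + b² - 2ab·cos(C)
c² = 10² + 15² − 2·10·15·cos(75°)
cos(75°) ≈ 0.258819
c² ≈ 100 + 225 − 300·(0.258819) ≈ 325 − 77.6457 ≈ 247.354
c ≈ √247.354 ≈ 15.7275

c = 15.73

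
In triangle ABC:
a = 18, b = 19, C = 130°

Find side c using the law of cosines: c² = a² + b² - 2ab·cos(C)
c² = 18² + 19² − 2·18·19·cos(130°)
cos(130°) ≈ -0.642788
c² ≈ 324 + 361 − 684·(-0.642788) ≈ 685 + 439.667 ≈ 1124.67
c ≈ √1124.67 ≈ 33.5361

c = 33.54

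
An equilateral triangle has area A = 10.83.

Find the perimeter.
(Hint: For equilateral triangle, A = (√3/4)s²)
A = (√3/4)s²  ⇒  s² = 4A/√3 = 4·10.83/√3 = 43.32/1.73205 ≈ 25.0108
s ≈ √25.0108 ≈ 5.00108
Perimeter = 3s ≈ 3·5.00108 ≈ 15.0032

Perimeter = 15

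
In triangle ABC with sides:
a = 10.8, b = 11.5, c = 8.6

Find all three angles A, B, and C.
Law of cosines for each angle (a² = 116.64, b² = 132.25, c² = 73.96):
cos(A) = (b² + c² − a²)/(2bc) = (132.25 + 73.96 − 116.64)/(2·11.5·8.6) = 89.57/197.8 ≈ 0.452831  ⇒  A ≈ 63.0745°
cos(B) = (a² + c² − b²)/(2ac) = (116.64 + 73.96 − 132.25)/(2·10.8·8.6) = 58.35/185.76 ≈ 0.314115  ⇒  B ≈ 71.6926°
cos(C) = (a² + b² − c²)/(2ab) = (116.64 + 132.25 − 73.96)/(2·10.8·11.5) = 174.93/248.4 ≈ 0.704227  ⇒  C ≈ 45.2329°
Check: A + B + C ≈ 180°

A = 63.07°, B = 71.69°, C = 45.23°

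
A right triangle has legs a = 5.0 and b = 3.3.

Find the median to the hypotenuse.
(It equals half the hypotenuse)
Hypotenuse c = √(a² + b²) = √(25 + 10.89) = √35.89 ≈ 5.99083
Median to hypotenuse = c/2 ≈ 5.99083/2 ≈ 2.99541

Median = 2.995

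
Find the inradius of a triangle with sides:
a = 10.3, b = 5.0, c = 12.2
r = Area/s where s is the semi-perimeter.
s = (10.3 + 5.0 + 12.2)/2 = 27.5/2 = 13.75
Area = √(s(s−a)(s−b)(s−c)) = √(13.75·3.45·8.75·1.55) ≈ √643.371 ≈ 25.3648
r ≈ 25.3648/13.75 ≈ 1.84471

r = 1.845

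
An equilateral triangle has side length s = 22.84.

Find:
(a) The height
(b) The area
(a) The height splits the triangle into two 30-60-90 halves: h = s·√3/2 = 22.84·1.73205/2 ≈ 39.56/2 ≈ 19.78
(b) Area = (√3/4)·s² = (√3/4)·22.84² = (√3/4)·521.6656 ≈ 0.433013·521.6656 ≈ 225.888

Height = 19.78, Area = 225.9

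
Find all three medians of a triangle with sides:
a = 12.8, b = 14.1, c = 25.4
Median formula: m_a = ½√(2b² + 2c² − a²) (and cyclically). a² = 163.84, b² = 198.81, c² = 645.16.
m_a = ½√(2·198.81 + 2·645.16 − 163.84) = ½√1524.1 ≈ ½·39.0397 ≈ 19.5199
m_b = ½√(2·163.84 + 2·645.16 − 198.81) = ½√1419.19 ≈ ½·37.6721 ≈ 18.8361
m_c = ½√(2·163.84 + 2·198.81 − 645.16) = ½√80.14 ≈ ½·8.95209 ≈ 4.47605

m_a = 19.52, m_b = 18.84, m_c = 4.476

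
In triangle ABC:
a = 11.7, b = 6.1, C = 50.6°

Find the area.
Two sides and the included angle (SAS): A = ½·a·b·sin(C) = ½·11.7·6.1·sin(50.6°)
sin(50.6°) ≈ 0.772734
A ≈ ½·71.37·0.772734 = 35.685·0.772734 ≈ 27.575

Area = 27.57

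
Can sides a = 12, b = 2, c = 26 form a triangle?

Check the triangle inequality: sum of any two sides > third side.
a + b vs c: 12 + 2 = 14 ≤ 26  ✗
a + c vs b: 12 + 26 = 38 > 2  ✓
b + c vs a: 2 + 26 = 28 > 12  ✓

No: 12 + 2 = 14 is not > 26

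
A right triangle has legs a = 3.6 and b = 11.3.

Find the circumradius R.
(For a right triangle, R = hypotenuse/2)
Hypotenuse c = √(a² + b²) = √(12.96 + 127.69) = √140.65 ≈ 11.8596
R = c/2 ≈ 11.8596/2 ≈ 5.9298

R = 5.93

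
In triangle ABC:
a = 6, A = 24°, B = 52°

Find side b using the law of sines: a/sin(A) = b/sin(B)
a/sin(A) = b/sin(B)  ⇒  b = a·sin(B)/sin(A) = 6·sin(52°)/sin(24°)
sin(52°) ≈ 0.788011, sin(24°) ≈ 0.406737
b ≈ 6·0.788011/0.406737 ≈ 4.72806/0.406737 ≈ 11.6244

b = 11.62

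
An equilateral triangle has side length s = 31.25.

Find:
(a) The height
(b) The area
(a) The height splits the triangle into two 30-60-90 halves: h = s·√3/2 = 31.25·1.73205/2 ≈ 54.1266/2 ≈ 27.0633
(b) Area = (√3/4)·s² = (√3/4)·31.25² = (√3/4)·976.5625 ≈ 0.433013·976.5625 ≈ 422.864

Height = 27.06, Area = 422.9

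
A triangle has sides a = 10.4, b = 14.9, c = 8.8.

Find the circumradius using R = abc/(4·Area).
First find the area with Heron's formula.
s = (10.4 + 14.9 + 8.8)/2 = 17.05
Area = √(s(s−a)(s−b)(s−c)) = √(17.05·6.65·2.15·8.25) ≈ √2011.12 ≈ 44.8455
abc = 10.4·14.9·8.8 = 1363.648
R = abc/(4·Area) ≈ 1363.648/(4·44.8455) = 1363.648/179.382 ≈ 7.60192

R = 7.602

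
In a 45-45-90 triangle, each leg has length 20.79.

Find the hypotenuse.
In a 45-45-90 triangle the sides are in ratio 1 : 1 : √2, so hypotenuse = leg·√2.
Hypotenuse = 20.79·√2 ≈ 20.79·1.41421 ≈ 29.4015

Hypotenuse = 20.79√2 = 29.4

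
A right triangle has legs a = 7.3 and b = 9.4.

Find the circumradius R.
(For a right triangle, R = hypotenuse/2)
Hypotenuse c = √(a² + b²) = √(53.29 + 88.36) = √141.65 ≈ 11.9017
R = c/2 ≈ 11.9017/2 ≈ 5.95084

R = 5.951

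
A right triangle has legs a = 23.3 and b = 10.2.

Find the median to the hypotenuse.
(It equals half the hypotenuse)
Hypotenuse c = √(a² + b²) = √(542.89 + 104.04) = √646.93 ≈ 25.4348
Median to hypotenuse = c/2 ≈ 25.4348/2 ≈ 12.7174

Median = 12.72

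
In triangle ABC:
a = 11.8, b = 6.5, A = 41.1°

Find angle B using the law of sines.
a/sin(A) = b/sin(B)  ⇒  sin(B) = b·sin(A)/a = 6.5·sin(41.1°)/11.8
sin(41.1°) ≈ 0.657375
sin(B) ≈ 6.5·0.657375/11.8 ≈ 4.27294/11.8 ≈ 0.362113
B = arcsin(0.362113) ≈ 21.23°
(Since b ≤ a we need B ≤ A, so the obtuse alternative 180° − 21.23° ≈ 158.77° is rejected.)

B = 21.23°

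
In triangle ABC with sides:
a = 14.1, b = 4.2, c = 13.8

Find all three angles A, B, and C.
Law of cosines for each angle (a² = 198.81, b² = 17.64, c² = 190.44):
cos(A) = (b² + c² − a²)/(2bc) = (17.64 + 190.44 − 198.81)/(2·4.2·13.8) = 9.27/115.92 ≈ 0.0799689  ⇒  A ≈ 85.4132°
cos(B) = (a² + c² − b²)/(2ac) = (198.81 + 190.44 − 17.64)/(2·14.1·13.8) = 371.61/389.16 ≈ 0.954903  ⇒  B ≈ 17.2726°
cos(C) = (a² + b² − c²)/(2ab) = (198.81 + 17.64 − 190.44)/(2·14.1·4.2) = 26.01/118.44 ≈ 0.219605  ⇒  C ≈ 77.3142°
Check: A + B + C ≈ 180°

A = 85.41°, B = 17.27°, C = 77.31°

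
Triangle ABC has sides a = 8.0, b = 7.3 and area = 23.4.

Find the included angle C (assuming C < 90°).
Area = ½·a·b·sin(C)  ⇒  sin(C) = 2·Area/(a·b) = 2·23.4/(8.0·7.3) = 46.8/58.4 ≈ 0.80137
C = arcsin(0.80137) ≈ 53.2611° (taking the acute solution since C < 90°)

C = 53.26°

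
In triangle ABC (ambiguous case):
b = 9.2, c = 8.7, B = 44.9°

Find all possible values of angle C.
b/sin(B) = c/sin(C)  ⇒  sin(C) = c·sin(B)/b = 8.7·sin(44.9°)/9.2
sin(44.9°) ≈ 0.705872
sin(C) ≈ 8.7·0.705872/9.2 ≈ 6.14108/9.2 ≈ 0.667509
Candidate 1: C₁ = arcsin(0.667509) ≈ 41.8751°  →  A = 180° − 44.9° − 41.8751° ≈ 93.2249° > 0, valid
Candidate 2: C₂ = 180° − C₁ ≈ 138.125°  →  A = 180° − 44.9° − 138.125° ≈ -3.0249° ≤ 0, not a valid triangle

C = 41.88° (one solution)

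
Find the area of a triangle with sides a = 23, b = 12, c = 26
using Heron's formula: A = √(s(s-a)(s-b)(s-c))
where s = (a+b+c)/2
s = (23 + 12 + 26)/2 = 61/2 = 30.5
s − a = 7.5, s − b = 18.5, s − c = 4.5
s(s−a)(s−b)(s−c) = 30.5·7.5·18.5·4.5 = 19043.4375
Area = √19043.4375 ≈ 137.998

s = 30.5, Area = 138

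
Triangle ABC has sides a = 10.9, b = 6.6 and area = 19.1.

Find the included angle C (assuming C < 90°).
Area = ½·a·b·sin(C)  ⇒  sin(C) = 2·Area/(a·b) = 2·19.1/(10.9·6.6) = 38.2/71.94 ≈ 0.530998
C = arcsin(0.530998) ≈ 32.0729° (taking the acute solution since C < 90°)

C = 32.07°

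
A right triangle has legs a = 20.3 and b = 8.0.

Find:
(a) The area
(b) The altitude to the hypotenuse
(a) The legs are perpendicular, so Area = ½·a·b = ½·20.3·8.0 = ½·162.4 = 81.2
(b) Hypotenuse c = √(a² + b²) = √(412.09 + 64) = √476.09 ≈ 21.8195
    Area = ½·c·h_c  ⇒  h_c = 2·Area/c = 162.4/21.8195 ≈ 7.44289

Area = 81.2, h_c = 7.443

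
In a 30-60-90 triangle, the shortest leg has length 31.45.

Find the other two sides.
In a 30-60-90 triangle the sides are in ratio 1 : √3 : 2 (short leg : long leg : hypotenuse).
Long leg = 31.45·√3 ≈ 31.45·1.73205 ≈ 54.473
Hypotenuse = 2·31.45 = 62.9

Long leg = 31.45√3 = 54.47, Hypotenuse = 62.9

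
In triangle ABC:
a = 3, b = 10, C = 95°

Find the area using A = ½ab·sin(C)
A = ½·a·b·sin(C) = ½·3·10·sin(95°)
sin(95°) ≈ 0.996195
A ≈ ½·30·0.996195 = 15·0.996195 ≈ 14.9429

Area = 14.94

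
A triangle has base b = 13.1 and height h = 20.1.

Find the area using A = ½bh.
A = ½·b·h = ½·13.1·20.1 = ½·263.31 = 131.655

Area = 131.655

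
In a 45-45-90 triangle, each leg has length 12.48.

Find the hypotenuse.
In a 45-45-90 triangle the sides are in ratio 1 : 1 : √2, so hypotenuse = leg·√2.
Hypotenuse = 12.48·√2 ≈ 12.48·1.41421 ≈ 17.6494

Hypotenuse = 12.48√2 = 17.65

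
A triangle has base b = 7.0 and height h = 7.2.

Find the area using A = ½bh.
A = ½·b·h = ½·7.0·7.2 = ½·50.4 = 25.2

Area = 25.2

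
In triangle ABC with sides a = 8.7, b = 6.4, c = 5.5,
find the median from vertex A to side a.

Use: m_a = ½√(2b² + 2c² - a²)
m_a = ½√(2·6.4² + 2·5.5² − 8.7²) = ½√(2·40.96 + 2·30.25 − 75.69) = ½√(81.92 + 60.5 − 75.69) = ½√66.73
√66.73 ≈ 8.16884, so m_a ≈ 4.08442

m_a = 4.084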